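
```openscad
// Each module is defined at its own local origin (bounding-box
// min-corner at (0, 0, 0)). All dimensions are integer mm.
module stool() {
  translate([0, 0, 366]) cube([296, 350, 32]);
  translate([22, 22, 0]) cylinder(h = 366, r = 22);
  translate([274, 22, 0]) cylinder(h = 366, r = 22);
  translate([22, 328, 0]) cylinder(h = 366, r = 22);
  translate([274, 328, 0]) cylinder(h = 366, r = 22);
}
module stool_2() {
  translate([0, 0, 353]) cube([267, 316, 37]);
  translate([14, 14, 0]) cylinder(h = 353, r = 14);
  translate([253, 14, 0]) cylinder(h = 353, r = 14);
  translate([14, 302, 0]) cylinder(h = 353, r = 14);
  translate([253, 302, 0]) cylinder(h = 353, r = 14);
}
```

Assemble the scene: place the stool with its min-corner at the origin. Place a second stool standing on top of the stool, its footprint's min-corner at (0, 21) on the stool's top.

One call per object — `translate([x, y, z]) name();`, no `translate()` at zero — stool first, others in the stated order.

stool();
translate([0, 21, 398]) stool_2();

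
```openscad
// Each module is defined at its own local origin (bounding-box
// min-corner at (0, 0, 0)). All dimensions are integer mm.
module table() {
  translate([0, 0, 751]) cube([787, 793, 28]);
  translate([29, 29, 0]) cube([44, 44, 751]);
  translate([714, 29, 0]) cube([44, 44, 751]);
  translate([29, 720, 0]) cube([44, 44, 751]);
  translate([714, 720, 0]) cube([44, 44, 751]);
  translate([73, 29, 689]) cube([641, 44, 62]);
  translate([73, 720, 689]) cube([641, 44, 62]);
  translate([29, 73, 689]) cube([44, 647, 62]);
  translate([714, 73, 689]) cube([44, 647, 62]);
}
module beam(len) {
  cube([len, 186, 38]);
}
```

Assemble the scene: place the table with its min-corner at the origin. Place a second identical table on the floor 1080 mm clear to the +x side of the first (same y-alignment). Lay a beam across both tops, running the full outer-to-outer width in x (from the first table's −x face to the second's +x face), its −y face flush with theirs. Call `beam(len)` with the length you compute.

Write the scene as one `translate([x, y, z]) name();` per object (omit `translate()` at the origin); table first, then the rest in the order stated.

table();
translate([1867, 0, 0]) table();
translate([0, 0, 779]) beam(2654);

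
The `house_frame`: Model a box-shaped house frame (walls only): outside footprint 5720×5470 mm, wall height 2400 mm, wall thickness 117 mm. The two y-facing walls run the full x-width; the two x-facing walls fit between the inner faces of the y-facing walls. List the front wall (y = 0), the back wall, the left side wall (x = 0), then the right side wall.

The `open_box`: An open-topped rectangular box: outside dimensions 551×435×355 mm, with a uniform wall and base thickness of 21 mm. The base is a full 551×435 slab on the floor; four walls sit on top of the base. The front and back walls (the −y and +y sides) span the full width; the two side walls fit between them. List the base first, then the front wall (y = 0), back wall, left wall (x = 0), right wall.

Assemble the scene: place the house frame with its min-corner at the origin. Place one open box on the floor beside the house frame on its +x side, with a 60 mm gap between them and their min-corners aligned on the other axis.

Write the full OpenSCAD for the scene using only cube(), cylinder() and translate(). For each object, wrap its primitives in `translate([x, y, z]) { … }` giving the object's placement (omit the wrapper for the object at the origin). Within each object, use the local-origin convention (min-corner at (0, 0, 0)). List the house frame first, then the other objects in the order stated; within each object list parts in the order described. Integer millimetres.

cube([5720, 117, 2400]);
translate([0, 5353, 0]) cube([5720, 117, 2400]);
translate([0, 117, 0]) cube([117, 5236, 2400]);
translate([5603, 117, 0]) cube([117, 5236, 2400]);
translate([5780, 0, 0]) {
  cube([551, 435, 21]);
  translate([0, 0, 21]) cube([551, 21, 334]);
  translate([0, 414, 21]) cube([551, 21, 334]);
  translate([0, 21, 21]) cube([21, 393, 334]);
  translate([530, 21, 21]) cube([21, 393, 334]);
}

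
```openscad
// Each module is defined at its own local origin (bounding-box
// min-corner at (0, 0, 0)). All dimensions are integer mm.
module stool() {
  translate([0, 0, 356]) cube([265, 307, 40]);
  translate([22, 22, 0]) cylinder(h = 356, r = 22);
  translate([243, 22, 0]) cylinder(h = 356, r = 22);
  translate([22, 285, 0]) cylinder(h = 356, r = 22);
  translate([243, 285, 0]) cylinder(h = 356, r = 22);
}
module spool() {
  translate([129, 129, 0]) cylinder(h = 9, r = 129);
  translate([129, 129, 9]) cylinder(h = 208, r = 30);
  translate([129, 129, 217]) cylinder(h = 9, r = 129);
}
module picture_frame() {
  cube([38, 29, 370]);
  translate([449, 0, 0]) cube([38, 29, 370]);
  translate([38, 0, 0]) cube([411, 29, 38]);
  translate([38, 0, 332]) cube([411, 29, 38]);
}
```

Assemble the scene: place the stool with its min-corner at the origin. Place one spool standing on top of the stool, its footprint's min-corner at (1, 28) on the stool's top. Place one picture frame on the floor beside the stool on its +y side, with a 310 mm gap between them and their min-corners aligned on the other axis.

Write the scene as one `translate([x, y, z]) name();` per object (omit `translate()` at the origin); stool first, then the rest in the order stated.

stool();
translate([1, 28, 396]) spool();
translate([0, 617, 0]) picture_frame();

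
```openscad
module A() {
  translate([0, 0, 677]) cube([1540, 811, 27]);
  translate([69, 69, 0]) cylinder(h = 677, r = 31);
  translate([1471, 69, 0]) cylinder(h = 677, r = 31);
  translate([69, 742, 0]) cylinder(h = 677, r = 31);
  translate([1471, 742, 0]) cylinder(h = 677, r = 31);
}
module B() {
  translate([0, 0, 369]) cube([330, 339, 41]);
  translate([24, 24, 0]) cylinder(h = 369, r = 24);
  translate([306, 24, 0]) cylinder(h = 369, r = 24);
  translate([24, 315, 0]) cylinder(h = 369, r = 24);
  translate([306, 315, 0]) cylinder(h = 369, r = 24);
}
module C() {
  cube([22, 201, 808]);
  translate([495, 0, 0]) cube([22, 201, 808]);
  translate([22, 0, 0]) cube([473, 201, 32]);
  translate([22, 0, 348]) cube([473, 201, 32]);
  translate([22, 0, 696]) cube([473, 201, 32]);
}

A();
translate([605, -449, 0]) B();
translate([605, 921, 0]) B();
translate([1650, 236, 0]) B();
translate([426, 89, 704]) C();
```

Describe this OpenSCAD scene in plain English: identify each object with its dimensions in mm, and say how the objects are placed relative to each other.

A is a table with a 1540×811 mm rectangular top, 27 mm thick, top surface at z = 704 mm, supported by four round legs of 62 mm diameter, each leg's bounding box inset 38 mm from the nearest pair of top edges, running from the floor.

B is a four-legged stool. The seat is 330×339 mm, 41 mm thick, top at z = 410 mm. It stands on four round legs, each 48 mm in diameter, from z = 0 to the seat underside, each leg's axis is inset half a diameter from the nearest pair of seat edges (so the leg's bounding box is flush with the corner).

C is a bookshelf 517 mm wide overall, 201 mm deep and 808 mm tall. The two sides are 22 mm thick vertical panels. 3 horizontal shelves of 32 mm thickness span between the inner faces of the sides; the lowest shelf sits on the floor and shelves are stacked with a clear vertical gap of 316 mm between each pair.

Three stools sit around the table at the −y, +y, +x sides. The bookshelf is on top of the table.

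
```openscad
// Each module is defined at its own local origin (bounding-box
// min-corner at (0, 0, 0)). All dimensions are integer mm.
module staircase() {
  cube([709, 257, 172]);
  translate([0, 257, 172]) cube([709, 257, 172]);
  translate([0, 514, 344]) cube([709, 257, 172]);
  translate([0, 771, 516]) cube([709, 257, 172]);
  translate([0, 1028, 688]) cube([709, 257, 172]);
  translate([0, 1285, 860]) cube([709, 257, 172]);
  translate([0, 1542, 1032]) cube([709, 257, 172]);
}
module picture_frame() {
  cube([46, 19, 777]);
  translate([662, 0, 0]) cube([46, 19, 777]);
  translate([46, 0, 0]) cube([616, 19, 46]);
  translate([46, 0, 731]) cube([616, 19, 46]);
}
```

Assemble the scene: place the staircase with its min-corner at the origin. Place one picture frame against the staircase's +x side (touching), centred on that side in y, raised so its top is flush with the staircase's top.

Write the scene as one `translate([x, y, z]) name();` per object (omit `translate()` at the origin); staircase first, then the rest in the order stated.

staircase();
translate([709, 890, 427]) picture_frame();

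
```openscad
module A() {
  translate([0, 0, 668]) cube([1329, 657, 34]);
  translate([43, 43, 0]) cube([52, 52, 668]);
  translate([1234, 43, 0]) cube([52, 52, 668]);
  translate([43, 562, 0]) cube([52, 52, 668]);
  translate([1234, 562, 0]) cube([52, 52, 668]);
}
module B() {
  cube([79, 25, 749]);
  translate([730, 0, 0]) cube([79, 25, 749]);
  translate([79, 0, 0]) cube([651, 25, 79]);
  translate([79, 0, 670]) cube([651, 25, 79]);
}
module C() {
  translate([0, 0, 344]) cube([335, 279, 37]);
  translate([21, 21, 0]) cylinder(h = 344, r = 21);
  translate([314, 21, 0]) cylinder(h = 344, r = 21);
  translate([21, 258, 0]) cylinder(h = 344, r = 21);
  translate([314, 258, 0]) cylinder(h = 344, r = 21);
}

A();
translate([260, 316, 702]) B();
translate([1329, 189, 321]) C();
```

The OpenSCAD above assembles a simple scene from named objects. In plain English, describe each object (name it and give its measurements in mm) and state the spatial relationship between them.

A is a table with a 1329×657 mm rectangular top, 34 mm thick, top surface at z = 702 mm, supported by four 52×52 mm square legs, each inset 43 mm from the nearest pair of top edges, running from the floor.

B is a rectangular picture frame lying in the x–z plane (depth along y). The opening is 651 mm wide (x) by 591 mm tall (z), surrounded by a border 79 mm wide on all four sides. The frame is 25 mm deep and is made of two full-height vertical stiles with two horizontal rails fitted between them.

C is a four-legged stool. The seat is a 335×279×37 mm slab whose top surface is at z = 381 mm; four round legs, each 42 mm in diameter, run from the floor (z = 0) to the underside of the seat, each leg's axis is inset half a diameter from the nearest pair of seat edges (so the leg's bounding box is flush with the corner).

The picture frame is on top of the table, centred. The stool is beside the table with their tops flush at z = 702.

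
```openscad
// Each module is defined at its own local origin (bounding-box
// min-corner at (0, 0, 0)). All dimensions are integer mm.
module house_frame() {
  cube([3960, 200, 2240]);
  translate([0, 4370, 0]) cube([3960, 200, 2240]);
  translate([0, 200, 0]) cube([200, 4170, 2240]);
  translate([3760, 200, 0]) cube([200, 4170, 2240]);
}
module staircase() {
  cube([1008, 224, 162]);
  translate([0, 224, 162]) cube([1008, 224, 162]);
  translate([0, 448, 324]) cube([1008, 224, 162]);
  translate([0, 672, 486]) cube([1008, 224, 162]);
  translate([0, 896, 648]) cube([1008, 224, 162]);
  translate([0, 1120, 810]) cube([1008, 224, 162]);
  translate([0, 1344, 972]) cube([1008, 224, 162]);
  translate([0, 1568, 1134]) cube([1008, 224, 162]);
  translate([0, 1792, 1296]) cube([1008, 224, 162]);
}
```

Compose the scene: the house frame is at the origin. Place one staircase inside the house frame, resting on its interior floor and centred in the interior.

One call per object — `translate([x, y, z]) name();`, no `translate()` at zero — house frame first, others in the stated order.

house_frame();
translate([1476, 1277, 0]) staircase();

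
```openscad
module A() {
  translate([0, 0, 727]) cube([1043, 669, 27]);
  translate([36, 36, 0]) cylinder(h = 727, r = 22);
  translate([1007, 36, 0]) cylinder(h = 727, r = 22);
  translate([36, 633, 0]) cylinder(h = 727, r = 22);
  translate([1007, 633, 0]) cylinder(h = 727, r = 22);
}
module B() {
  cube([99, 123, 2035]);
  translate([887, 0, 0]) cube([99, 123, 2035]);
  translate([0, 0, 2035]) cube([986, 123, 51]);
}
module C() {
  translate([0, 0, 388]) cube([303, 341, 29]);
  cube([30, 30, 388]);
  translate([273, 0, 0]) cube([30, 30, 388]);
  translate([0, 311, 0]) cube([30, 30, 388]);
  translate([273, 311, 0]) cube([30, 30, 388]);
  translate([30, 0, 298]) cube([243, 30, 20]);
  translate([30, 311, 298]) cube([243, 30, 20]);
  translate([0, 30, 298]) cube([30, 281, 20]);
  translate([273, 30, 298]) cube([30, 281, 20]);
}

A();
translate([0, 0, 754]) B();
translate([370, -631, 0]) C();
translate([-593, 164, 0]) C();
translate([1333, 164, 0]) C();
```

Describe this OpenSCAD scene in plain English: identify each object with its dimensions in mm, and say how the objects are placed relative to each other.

A is a rectangular dining table. The top is 1043×669×27 mm with its upper surface at z = 754 mm. It stands on four round legs of 44 mm diameter, each leg's bounding box inset 14 mm from the nearest pair of top edges, running from the floor to the underside of the top.

B is a door frame. The clear opening is 788 mm wide and 2035 mm high. Two 99 mm wide jambs, 123 mm deep, stand either side of the opening from the floor to the top of the opening. A 51 mm thick head sits across the top of both jambs, spanning the full outside width of the frame.

C is a four-legged stool. The seat is a 303×341×29 mm slab whose top surface is at z = 417 mm; four square legs, each 30×30 mm in cross-section, run from the floor (z = 0) to the underside of the seat, each flush with a corner of the seat. Four stretchers, 30 mm wide and 20 mm tall, connect adjacent legs with their undersides at z = 298 mm, each running between the inner faces of the legs it joins and aligned with the legs' outer faces on the other axis.

The door frame is on top of the table. Three stools sit around the table at the −y, −x, +x sides.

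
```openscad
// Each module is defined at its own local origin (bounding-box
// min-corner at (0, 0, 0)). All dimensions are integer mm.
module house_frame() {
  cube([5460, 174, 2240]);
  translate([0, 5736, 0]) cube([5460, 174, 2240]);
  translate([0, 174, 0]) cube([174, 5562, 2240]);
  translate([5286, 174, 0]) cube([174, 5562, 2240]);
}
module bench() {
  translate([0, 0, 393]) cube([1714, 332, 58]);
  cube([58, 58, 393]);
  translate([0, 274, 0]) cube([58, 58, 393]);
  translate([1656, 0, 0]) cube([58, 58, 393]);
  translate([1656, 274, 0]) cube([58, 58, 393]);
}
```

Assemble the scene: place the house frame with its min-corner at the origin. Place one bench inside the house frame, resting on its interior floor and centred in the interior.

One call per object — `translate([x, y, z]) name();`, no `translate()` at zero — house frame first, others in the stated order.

house_frame();
translate([1873, 2789, 0]) bench();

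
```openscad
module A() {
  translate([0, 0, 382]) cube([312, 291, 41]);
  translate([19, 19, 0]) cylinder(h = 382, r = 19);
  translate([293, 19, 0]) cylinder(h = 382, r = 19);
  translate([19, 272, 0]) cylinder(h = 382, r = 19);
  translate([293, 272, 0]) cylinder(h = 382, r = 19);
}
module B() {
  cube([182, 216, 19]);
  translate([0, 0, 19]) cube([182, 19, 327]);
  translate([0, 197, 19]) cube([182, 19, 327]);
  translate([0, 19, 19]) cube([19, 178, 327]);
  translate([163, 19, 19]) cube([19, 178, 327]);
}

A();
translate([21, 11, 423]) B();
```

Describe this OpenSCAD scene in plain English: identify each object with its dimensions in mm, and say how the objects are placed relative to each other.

A is a four-legged stool. The seat is a 312×291×41 mm slab whose top surface is at z = 423 mm; four round legs, each 38 mm in diameter, run from the floor (z = 0) to the underside of the seat, each leg's axis is inset half a diameter from the nearest pair of seat edges (so the leg's bounding box is flush with the corner).

B is an open-topped rectangular box: outside dimensions 182×216×346 mm, with a uniform wall and base thickness of 19 mm. The base is a full 182×216 slab on the floor; four walls sit on top of the base. The front and back walls (the −y and +y sides) span the full width; the two side walls fit between them.

The open box is on top of the stool.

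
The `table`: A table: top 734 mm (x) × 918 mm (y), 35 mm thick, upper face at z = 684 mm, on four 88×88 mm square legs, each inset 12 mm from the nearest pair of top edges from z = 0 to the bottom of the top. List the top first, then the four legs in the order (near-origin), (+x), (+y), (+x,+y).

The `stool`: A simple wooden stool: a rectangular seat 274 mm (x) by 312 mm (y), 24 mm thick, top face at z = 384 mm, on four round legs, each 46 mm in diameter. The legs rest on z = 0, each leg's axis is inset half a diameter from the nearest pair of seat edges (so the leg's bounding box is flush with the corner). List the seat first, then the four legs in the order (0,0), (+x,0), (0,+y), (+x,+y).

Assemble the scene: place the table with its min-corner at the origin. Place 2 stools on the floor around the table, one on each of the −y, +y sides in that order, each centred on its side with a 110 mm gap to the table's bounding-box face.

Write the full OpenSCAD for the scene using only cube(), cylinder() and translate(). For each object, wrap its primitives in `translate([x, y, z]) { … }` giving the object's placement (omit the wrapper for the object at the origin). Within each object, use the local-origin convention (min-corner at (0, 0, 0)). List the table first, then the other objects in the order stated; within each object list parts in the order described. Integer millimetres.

translate([0, 0, 649]) cube([734, 918, 35]);
translate([12, 12, 0]) cube([88, 88, 649]);
translate([634, 12, 0]) cube([88, 88, 649]);
translate([12, 818, 0]) cube([88, 88, 649]);
translate([634, 818, 0]) cube([88, 88, 649]);
translate([230, -422, 0]) {
  translate([0, 0, 360]) cube([274, 312, 24]);
  translate([23, 23, 0]) cylinder(h = 360, r = 23);
  translate([251, 23, 0]) cylinder(h = 360, r = 23);
  translate([23, 289, 0]) cylinder(h = 360, r = 23);
  translate([251, 289, 0]) cylinder(h = 360, r = 23);
}
translate([230, 1028, 0]) {
  translate([0, 0, 360]) cube([274, 312, 24]);
  translate([23, 23, 0]) cylinder(h = 360, r = 23);
  translate([251, 23, 0]) cylinder(h = 360, r = 23);
  translate([23, 289, 0]) cylinder(h = 360, r = 23);
  translate([251, 289, 0]) cylinder(h = 360, r = 23);
}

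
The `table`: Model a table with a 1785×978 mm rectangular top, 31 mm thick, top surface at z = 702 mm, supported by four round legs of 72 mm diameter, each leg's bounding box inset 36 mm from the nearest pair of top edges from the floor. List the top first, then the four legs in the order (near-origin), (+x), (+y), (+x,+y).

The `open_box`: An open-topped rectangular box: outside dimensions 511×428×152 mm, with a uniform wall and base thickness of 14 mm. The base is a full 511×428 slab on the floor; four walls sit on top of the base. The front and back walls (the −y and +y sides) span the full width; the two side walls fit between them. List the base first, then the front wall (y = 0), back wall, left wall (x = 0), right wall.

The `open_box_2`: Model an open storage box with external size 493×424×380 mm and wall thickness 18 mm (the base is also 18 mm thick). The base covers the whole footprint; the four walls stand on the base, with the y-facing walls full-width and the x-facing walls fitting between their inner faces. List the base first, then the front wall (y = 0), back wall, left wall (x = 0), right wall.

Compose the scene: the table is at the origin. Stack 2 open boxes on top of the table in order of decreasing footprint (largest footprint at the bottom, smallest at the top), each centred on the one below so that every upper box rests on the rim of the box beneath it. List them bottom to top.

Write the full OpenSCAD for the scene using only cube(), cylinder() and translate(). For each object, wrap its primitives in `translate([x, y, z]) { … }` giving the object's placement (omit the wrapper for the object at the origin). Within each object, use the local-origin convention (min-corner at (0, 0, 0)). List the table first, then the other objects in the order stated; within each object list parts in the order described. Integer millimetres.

translate([0, 0, 671]) cube([1785, 978, 31]);
translate([72, 72, 0]) cylinder(h = 671, r = 36);
translate([1713, 72, 0]) cylinder(h = 671, r = 36);
translate([72, 906, 0]) cylinder(h = 671, r = 36);
translate([1713, 906, 0]) cylinder(h = 671, r = 36);
translate([637, 275, 702]) {
  cube([511, 428, 14]);
  translate([0, 0, 14]) cube([511, 14, 138]);
  translate([0, 414, 14]) cube([511, 14, 138]);
  translate([0, 14, 14]) cube([14, 400, 138]);
  translate([497, 14, 14]) cube([14, 400, 138]);
}
translate([646, 277, 854]) {
  cube([493, 424, 18]);
  translate([0, 0, 18]) cube([493, 18, 362]);
  translate([0, 406, 18]) cube([493, 18, 362]);
  translate([0, 18, 18]) cube([18, 388, 362]);
  translate([475, 18, 18]) cube([18, 388, 362]);
}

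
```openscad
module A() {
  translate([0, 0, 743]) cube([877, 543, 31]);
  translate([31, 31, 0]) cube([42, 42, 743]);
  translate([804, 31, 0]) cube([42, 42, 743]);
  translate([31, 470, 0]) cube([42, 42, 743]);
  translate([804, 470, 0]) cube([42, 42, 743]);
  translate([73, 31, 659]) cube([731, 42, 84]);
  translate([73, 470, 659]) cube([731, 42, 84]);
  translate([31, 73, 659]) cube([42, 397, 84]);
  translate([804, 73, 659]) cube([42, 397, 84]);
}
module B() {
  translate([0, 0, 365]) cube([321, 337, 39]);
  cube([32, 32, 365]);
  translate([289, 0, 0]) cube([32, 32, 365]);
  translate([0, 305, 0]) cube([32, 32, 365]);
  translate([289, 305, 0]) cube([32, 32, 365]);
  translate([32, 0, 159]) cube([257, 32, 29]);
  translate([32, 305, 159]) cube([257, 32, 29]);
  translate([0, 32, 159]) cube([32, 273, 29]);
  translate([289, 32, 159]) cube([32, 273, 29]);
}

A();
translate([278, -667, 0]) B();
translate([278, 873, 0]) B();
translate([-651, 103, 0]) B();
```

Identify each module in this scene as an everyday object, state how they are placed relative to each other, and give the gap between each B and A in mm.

A is a table. B is a stool. Three stools sit around the table at the −y, +y, −x sides. The gap between each stool and the table is 330 mm.

Each stool's nearest face is 330 mm from the table's bounding box.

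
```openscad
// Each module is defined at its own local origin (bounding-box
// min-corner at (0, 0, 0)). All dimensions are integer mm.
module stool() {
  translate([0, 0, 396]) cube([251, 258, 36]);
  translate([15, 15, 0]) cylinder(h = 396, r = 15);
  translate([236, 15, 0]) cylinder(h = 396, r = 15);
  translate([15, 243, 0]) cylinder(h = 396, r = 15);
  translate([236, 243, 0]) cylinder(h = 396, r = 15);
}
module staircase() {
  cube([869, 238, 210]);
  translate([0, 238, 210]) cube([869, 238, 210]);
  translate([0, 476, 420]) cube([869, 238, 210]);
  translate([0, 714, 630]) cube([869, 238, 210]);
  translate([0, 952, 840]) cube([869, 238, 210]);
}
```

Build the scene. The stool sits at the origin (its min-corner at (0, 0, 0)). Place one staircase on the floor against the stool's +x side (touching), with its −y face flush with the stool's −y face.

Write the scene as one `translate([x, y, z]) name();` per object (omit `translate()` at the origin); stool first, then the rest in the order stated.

stool();
translate([251, 0, 0]) staircase();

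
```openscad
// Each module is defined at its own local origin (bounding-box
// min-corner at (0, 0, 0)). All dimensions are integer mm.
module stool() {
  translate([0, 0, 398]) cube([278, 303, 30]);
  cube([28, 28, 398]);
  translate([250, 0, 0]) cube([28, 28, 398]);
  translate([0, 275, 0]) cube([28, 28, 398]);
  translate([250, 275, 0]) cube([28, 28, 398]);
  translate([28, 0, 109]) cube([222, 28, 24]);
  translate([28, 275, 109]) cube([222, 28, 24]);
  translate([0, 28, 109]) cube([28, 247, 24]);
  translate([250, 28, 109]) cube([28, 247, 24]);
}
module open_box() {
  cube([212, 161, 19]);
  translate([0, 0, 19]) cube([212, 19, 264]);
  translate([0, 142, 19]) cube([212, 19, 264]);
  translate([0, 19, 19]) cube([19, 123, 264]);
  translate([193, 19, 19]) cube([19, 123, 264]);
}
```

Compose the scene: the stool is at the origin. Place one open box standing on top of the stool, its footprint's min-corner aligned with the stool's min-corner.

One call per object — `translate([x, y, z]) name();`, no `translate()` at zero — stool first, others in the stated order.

stool();
translate([0, 0, 428]) open_box();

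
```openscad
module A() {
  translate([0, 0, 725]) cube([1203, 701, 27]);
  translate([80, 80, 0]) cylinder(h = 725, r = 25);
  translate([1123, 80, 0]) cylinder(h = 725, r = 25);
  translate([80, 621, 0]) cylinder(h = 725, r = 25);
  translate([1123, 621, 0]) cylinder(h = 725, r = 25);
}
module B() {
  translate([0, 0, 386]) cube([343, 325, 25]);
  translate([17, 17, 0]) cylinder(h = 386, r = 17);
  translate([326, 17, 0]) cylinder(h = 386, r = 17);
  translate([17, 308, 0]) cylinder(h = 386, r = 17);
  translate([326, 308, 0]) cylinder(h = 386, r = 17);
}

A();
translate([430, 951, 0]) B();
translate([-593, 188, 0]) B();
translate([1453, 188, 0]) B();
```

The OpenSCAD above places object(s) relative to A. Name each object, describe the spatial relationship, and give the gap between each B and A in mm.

A is a table. B is a stool. Three stools sit around the table at the +y, −x, +x sides. The gap between each stool and the table is 250 mm.

Each stool's nearest face is 250 mm from the table's bounding box.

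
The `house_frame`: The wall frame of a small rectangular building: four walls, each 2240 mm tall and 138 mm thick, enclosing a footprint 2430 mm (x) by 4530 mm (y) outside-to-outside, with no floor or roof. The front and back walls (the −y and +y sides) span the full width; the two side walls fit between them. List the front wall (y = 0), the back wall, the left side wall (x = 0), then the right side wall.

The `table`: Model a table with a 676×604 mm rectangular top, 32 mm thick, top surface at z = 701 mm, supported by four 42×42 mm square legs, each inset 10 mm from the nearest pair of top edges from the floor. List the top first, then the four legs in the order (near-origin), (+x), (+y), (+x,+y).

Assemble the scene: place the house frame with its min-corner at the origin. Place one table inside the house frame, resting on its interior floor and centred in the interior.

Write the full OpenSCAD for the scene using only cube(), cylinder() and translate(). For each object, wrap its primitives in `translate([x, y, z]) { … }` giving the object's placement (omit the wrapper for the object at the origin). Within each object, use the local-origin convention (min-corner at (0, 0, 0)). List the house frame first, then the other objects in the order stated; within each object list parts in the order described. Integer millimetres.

cube([2430, 138, 2240]);
translate([0, 4392, 0]) cube([2430, 138, 2240]);
translate([0, 138, 0]) cube([138, 4254, 2240]);
translate([2292, 138, 0]) cube([138, 4254, 2240]);
translate([877, 1963, 0]) {
  translate([0, 0, 669]) cube([676, 604, 32]);
  translate([10, 10, 0]) cube([42, 42, 669]);
  translate([624, 10, 0]) cube([42, 42, 669]);
  translate([10, 552, 0]) cube([42, 42, 669]);
  translate([624, 552, 0]) cube([42, 42, 669]);
}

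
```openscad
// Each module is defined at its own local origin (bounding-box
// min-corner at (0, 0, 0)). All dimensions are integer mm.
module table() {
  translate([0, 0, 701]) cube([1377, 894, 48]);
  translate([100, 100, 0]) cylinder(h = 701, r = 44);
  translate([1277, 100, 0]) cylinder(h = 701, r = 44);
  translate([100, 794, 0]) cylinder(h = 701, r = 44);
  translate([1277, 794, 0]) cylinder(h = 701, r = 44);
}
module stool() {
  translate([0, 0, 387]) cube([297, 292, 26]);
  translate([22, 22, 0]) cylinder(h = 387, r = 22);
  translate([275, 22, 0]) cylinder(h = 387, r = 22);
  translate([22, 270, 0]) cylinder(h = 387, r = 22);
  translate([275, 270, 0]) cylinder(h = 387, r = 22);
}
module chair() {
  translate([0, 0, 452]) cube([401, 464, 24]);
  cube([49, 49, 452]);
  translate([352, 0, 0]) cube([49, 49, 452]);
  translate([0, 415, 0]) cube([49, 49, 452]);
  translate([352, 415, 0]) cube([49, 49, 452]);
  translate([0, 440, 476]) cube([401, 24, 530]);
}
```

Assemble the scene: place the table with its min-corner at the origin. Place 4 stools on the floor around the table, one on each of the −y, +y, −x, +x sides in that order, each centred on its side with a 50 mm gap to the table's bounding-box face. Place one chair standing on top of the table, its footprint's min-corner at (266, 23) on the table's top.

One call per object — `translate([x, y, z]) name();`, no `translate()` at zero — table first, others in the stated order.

table();
translate([540, -342, 0]) stool();
translate([540, 944, 0]) stool();
translate([-347, 301, 0]) stool();
translate([1427, 301, 0]) stool();
translate([266, 23, 749]) chair();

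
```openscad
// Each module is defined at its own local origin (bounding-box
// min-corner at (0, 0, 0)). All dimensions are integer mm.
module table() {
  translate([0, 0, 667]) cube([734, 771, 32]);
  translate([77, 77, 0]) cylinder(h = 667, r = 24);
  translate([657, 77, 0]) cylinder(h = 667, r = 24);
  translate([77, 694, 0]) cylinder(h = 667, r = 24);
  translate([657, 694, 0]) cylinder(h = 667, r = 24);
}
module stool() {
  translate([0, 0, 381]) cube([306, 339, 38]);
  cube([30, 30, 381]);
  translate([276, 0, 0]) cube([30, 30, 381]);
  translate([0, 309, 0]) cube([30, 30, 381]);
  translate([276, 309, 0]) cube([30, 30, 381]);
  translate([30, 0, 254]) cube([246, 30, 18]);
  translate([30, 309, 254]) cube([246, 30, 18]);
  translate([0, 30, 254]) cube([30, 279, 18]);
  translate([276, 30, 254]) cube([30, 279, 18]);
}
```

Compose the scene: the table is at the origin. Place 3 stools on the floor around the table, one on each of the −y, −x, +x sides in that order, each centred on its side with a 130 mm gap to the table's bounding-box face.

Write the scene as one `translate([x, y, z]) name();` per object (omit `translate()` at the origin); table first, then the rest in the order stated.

table();
translate([214, -469, 0]) stool();
translate([-436, 216, 0]) stool();
translate([864, 216, 0]) stool();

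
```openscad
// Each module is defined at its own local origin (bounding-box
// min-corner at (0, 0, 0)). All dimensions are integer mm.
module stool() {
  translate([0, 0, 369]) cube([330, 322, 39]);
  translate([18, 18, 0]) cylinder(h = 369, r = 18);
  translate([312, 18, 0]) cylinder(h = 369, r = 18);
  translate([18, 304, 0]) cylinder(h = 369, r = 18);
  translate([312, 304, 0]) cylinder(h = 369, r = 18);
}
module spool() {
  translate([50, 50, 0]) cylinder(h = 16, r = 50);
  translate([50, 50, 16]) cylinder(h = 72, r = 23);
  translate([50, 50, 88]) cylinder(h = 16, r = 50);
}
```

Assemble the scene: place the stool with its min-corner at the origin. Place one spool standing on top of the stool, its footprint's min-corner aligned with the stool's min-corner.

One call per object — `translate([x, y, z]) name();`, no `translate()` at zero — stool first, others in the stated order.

stool();
translate([0, 0, 408]) spool();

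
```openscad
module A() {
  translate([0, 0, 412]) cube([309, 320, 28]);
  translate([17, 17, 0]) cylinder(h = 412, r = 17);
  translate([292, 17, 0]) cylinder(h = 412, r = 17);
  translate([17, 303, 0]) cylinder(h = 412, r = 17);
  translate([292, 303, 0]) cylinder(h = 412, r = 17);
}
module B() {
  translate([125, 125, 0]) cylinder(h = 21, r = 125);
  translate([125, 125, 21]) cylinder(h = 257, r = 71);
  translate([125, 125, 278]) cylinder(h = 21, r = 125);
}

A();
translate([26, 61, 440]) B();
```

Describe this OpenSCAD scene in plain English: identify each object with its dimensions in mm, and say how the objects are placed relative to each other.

A is a four-legged stool. The seat is a 309×320×28 mm slab whose top surface is at z = 440 mm; four round legs, each 34 mm in diameter, run from the floor (z = 0) to the underside of the seat, each leg's axis is inset half a diameter from the nearest pair of seat edges (so the leg's bounding box is flush with the corner).

B is a spool: two coaxial disc flanges of radius 125 mm and thickness 21 mm, joined by a core cylinder of radius 71 mm and height 257 mm. The lower flange rests on z = 0 and the three cylinders share a vertical axis.

The spool is on top of the stool.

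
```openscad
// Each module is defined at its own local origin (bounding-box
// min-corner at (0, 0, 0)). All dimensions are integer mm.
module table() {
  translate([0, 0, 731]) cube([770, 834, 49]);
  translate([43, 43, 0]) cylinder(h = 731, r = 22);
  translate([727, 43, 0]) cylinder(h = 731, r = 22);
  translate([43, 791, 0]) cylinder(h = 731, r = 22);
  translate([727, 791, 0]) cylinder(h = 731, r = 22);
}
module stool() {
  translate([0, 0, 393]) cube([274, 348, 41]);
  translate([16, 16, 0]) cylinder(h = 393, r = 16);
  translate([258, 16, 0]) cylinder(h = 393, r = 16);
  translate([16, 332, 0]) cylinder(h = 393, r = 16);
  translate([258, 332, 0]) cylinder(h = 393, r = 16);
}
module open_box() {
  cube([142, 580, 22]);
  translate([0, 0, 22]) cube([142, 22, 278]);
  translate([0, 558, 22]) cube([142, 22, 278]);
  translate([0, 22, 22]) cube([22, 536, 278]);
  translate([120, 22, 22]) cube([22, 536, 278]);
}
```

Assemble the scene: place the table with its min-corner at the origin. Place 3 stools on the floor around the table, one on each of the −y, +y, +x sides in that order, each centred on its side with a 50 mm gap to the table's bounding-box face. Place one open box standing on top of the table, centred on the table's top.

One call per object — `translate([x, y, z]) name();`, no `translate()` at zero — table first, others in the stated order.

table();
translate([248, -398, 0]) stool();
translate([248, 884, 0]) stool();
translate([820, 243, 0]) stool();
translate([314, 127, 780]) open_box();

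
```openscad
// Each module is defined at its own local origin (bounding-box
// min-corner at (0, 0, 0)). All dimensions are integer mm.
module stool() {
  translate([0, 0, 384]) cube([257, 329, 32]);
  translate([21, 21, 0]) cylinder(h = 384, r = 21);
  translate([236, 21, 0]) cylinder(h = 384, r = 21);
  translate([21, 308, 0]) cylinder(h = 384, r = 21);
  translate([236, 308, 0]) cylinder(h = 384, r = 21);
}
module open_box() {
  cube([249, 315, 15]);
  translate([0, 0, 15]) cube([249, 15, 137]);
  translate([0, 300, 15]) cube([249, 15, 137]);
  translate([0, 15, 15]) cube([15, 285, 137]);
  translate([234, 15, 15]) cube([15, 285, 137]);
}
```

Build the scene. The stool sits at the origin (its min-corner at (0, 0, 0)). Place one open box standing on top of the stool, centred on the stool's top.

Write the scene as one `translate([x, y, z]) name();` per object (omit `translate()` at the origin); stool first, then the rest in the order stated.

stool();
translate([4, 7, 416]) open_box();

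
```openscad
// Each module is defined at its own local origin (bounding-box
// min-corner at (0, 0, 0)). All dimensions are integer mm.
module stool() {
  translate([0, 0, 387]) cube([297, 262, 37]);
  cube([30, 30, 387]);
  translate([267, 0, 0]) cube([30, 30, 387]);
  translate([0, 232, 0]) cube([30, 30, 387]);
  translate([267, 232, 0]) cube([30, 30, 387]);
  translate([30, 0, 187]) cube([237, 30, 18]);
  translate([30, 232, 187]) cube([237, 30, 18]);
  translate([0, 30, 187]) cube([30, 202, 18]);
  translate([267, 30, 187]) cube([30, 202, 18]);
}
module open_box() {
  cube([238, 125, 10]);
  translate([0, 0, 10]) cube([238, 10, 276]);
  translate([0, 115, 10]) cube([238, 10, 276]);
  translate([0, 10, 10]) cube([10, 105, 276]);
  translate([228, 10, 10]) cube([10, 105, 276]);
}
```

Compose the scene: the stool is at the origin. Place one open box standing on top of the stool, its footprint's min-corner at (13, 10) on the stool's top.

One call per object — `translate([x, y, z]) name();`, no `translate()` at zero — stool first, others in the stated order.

stool();
translate([13, 10, 424]) open_box();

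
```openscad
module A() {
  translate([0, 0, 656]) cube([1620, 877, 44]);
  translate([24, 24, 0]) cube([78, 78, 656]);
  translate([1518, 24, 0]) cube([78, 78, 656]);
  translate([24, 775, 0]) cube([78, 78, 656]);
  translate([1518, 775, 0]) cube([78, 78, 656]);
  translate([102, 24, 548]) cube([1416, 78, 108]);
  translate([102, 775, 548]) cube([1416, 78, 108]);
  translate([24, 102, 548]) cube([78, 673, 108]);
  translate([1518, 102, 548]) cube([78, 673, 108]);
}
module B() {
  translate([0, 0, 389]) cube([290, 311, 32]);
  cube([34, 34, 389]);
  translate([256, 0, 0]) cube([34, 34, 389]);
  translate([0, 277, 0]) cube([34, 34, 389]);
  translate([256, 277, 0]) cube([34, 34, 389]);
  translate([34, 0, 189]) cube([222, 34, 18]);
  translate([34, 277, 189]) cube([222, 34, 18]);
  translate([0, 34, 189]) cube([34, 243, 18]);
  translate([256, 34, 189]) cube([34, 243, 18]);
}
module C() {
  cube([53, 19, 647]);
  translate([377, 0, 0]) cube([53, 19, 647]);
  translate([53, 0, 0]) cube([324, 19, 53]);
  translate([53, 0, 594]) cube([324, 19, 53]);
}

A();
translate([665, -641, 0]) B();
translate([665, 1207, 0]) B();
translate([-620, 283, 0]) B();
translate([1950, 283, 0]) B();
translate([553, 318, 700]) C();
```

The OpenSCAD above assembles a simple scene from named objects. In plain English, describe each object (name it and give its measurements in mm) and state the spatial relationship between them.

A is a table: top 1620 mm (x) × 877 mm (y), 44 mm thick, upper face at z = 700 mm, on four 78×78 mm square legs, each inset 24 mm from the nearest pair of top edges, running from z = 0 to the bottom of the top. Four apron rails, 78 mm thick and 108 mm tall, run between adjacent legs with their top edges flush with the underside of the top and their outer faces flush with the legs' outer faces.

B is a four-legged stool. The seat is a 290×311×32 mm slab whose top surface is at z = 421 mm; four square legs, each 34×34 mm in cross-section, run from the floor (z = 0) to the underside of the seat, each flush with a corner of the seat. Four stretchers, 34 mm wide and 18 mm tall, connect adjacent legs with their undersides at z = 189 mm, each running between the inner faces of the legs it joins and aligned with the legs' outer faces on the other axis.

C is a rectangular picture frame lying in the x–z plane (depth along y). The opening is 324 mm wide (x) by 541 mm tall (z), surrounded by a border 53 mm wide on all four sides. The frame is 19 mm deep and is made of two full-height vertical stiles with two horizontal rails fitted between them.

Four stools sit around the table at the −y, +y, −x, +x sides. The picture frame is on top of the table.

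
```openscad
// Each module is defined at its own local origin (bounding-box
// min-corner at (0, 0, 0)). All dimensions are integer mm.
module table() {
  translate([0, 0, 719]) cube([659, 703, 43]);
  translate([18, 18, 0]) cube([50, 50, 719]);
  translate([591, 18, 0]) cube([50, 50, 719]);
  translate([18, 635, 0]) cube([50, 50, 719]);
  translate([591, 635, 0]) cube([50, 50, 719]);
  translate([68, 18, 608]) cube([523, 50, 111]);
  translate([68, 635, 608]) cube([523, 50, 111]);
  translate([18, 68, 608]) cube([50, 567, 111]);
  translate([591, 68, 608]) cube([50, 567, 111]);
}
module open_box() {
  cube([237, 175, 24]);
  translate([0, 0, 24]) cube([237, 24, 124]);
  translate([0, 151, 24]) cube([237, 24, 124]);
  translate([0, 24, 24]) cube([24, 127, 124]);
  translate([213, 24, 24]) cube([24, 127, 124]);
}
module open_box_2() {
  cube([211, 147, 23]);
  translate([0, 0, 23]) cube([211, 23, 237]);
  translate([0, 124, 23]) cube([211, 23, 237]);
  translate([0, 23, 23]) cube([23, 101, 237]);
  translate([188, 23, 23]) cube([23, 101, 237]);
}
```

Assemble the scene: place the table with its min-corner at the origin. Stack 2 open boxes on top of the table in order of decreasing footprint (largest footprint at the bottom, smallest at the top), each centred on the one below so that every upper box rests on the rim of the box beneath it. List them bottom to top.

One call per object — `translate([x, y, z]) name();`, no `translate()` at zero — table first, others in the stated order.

table();
translate([211, 264, 762]) open_box();
translate([224, 278, 910]) open_box_2();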